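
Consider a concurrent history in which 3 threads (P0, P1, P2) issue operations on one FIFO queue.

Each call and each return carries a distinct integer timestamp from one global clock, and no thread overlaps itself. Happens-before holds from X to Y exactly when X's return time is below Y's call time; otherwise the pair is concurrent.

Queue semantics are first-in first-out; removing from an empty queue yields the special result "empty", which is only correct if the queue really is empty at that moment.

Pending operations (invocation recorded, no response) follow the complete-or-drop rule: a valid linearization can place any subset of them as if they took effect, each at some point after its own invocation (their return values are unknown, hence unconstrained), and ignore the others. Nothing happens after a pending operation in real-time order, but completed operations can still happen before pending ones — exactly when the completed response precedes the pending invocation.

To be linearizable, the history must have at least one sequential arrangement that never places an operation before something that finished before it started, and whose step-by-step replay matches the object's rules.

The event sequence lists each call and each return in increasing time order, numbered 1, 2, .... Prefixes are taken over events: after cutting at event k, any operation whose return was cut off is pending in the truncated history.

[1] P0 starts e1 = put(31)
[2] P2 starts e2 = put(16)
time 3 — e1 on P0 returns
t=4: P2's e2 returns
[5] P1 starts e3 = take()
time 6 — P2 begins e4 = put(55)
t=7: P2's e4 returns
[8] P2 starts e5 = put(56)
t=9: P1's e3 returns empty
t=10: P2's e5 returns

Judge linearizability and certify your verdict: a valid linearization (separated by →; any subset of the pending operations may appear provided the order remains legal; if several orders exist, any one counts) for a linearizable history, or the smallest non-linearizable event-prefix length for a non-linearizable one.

not linearizable — minimal violating prefix: 9 events

through event 8 a valid linearization exists; event 9 (e3 responding at time 9) ends that
real-time-consistent orders of the 4 completed operations: 4 — all fail the FIFO queue replay
no escape via the 1 pending operation (e5): every completion choice fails
one such order, e1, e2, e3, e4 (pending dropped), breaks at step 3 where e3 take() → empty is illegal
one such order, e1, e2, e4, e3 (pending dropped), breaks at step 4 where e3 take() → empty is illegal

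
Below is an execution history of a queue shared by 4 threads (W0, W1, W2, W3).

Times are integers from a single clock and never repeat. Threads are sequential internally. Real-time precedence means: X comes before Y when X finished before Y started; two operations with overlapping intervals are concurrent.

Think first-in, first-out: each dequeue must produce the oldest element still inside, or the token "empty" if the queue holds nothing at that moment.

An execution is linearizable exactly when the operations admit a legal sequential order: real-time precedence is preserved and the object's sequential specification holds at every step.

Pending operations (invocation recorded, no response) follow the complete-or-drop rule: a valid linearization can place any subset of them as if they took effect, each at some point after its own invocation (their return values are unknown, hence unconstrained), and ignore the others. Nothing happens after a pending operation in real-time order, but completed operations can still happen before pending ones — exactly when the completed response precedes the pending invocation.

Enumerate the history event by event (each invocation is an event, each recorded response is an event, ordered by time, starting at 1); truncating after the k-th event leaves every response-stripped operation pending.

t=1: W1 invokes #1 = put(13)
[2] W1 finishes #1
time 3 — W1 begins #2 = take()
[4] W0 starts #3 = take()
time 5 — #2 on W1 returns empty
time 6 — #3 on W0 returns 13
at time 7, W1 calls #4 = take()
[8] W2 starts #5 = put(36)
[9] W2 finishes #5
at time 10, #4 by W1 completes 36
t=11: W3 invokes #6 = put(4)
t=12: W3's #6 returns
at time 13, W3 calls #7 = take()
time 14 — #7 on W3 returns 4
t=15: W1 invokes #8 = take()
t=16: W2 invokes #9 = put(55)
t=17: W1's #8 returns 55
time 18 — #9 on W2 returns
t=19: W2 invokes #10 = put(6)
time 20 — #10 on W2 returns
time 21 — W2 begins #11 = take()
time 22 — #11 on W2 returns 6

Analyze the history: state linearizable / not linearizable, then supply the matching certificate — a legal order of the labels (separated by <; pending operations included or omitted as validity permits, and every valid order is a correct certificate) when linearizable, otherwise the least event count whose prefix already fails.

linearizable — witness: #1 < #3 < #2 < #5 < #4 < #6 < #7 < #9 < #8 < #10 < #11

1. #1 put(13), leaving queue <13>
2. #3 take() → 13, leaving queue <>
3. #2 take() → empty, leaving queue <>
4. #5 put(36), leaving queue <36>
5. #4 take() → 36, leaving queue <>
6. #6 put(4), leaving queue <4>
7. #7 take() → 4, leaving queue <>
8. #9 put(55), leaving queue <55>
9. #8 take() → 55, leaving queue <>
10. #10 put(6), leaving queue <6>
11. #11 take() → 6, leaving queue <>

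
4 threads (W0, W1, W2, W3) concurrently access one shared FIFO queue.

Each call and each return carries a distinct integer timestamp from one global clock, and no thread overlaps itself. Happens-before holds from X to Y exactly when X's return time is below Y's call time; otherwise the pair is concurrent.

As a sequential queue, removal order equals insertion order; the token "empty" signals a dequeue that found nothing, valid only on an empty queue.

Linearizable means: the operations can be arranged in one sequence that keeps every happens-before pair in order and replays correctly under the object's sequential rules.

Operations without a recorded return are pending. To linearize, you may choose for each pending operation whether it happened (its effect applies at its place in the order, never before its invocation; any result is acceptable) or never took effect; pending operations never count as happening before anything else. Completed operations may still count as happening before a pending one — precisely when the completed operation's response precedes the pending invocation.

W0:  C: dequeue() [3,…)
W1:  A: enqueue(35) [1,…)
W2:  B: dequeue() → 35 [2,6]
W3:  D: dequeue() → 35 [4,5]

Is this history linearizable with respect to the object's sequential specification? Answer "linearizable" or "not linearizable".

not linearizable

already the first 6 events (up to B's response at time 6) admit no linearization; the first 5 still do
the 2 completed operations admit 2 real-time orders; each fails the FIFO queue replay
every completion of the 2 pending operations (A, C) was checked; none linearizes
sample order B, D (pending dropped) stalls at step 1 — B dequeue() → 35 has no legal effect
sample order D, B (pending dropped) stalls at step 1 — D dequeue() → 35 has no legal effect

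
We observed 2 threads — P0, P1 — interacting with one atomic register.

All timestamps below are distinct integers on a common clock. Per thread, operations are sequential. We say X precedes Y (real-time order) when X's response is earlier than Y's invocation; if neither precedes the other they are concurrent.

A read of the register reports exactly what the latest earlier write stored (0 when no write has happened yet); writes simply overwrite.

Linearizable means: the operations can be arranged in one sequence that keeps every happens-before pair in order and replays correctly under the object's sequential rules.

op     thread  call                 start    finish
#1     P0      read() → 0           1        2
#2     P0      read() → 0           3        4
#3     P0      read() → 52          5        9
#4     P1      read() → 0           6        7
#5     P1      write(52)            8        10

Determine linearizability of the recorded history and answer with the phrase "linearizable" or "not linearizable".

a witness: #1, #2, #4, #5, #3
1. #1 read() → 0, leaving value 0
2. #2 read() → 0, leaving value 0
3. #4 read() → 0, leaving value 0
4. #5 write(52), leaving value 52
5. #3 read() → 52, leaving value 52

linearizable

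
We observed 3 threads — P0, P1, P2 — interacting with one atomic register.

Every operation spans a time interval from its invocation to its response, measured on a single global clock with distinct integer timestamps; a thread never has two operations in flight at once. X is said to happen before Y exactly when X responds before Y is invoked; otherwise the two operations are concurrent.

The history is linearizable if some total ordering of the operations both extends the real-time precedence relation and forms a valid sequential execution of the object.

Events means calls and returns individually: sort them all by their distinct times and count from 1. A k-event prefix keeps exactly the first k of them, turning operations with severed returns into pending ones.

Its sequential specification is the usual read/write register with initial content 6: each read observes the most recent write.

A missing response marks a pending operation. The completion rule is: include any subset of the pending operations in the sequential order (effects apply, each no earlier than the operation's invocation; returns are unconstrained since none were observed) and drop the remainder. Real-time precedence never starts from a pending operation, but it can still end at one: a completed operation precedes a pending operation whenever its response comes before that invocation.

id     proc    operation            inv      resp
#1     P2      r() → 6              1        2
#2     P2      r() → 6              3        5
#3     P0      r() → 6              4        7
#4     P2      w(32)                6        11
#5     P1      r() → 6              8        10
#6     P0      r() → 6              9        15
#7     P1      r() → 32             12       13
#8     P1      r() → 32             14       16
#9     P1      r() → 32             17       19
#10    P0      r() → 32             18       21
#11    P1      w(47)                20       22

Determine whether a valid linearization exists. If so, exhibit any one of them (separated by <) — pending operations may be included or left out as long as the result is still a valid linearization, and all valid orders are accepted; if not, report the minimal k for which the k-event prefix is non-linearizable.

1. #1 r() → 6, leaving value 6
2. #2 r() → 6, leaving value 6
3. #3 r() → 6, leaving value 6
4. #5 r() → 6, leaving value 6
5. #6 r() → 6, leaving value 6
6. #4 w(32), leaving value 32
7. #7 r() → 32, leaving value 32
8. #8 r() → 32, leaving value 32
9. #9 r() → 32, leaving value 32
10. #10 r() → 32, leaving value 32
11. #11 w(47), leaving value 47

linearizable — witness: #1 < #2 < #3 < #5 < #6 < #4 < #7 < #8 < #9 < #10 < #11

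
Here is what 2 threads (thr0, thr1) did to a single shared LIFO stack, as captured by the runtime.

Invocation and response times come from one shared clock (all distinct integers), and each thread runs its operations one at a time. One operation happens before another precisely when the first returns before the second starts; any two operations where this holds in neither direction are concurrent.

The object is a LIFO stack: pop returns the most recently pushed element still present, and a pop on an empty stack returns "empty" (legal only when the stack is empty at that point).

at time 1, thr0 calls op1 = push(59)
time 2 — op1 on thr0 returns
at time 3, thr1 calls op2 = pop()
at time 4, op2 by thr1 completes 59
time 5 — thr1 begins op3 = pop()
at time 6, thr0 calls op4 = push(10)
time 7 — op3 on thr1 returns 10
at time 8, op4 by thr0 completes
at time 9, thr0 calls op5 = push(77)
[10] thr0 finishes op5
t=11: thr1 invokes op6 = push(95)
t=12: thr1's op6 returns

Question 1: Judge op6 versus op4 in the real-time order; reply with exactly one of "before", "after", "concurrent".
op6 spans [11,12], op4 spans [6,8]
resp(op4)=8 < inv(op6)=11

after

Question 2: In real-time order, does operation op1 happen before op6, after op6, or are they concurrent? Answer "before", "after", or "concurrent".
op1 spans [1,2], op6 spans [11,12]
resp(op1)=2 < inv(op6)=11

before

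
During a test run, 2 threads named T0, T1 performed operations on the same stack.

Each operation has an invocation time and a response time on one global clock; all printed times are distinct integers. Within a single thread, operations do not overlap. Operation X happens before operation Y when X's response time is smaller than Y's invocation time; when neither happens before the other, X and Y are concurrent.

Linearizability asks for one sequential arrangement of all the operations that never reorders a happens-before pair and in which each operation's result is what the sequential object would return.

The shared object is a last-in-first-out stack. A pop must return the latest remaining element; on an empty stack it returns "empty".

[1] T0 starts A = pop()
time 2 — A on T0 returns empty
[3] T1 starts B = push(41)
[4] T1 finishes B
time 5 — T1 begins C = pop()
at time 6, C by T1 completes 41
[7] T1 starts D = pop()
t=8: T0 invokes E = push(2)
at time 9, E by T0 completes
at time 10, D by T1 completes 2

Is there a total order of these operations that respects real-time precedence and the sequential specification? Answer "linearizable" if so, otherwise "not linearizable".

witness order: A, B, C, E, D
step 1: A pop() → empty — stack <>
step 2: B push(41) — stack <41>
step 3: C pop() → 41 — stack <>
step 4: E push(2) — stack <2>
step 5: D pop() → 2 — stack <>

linearizable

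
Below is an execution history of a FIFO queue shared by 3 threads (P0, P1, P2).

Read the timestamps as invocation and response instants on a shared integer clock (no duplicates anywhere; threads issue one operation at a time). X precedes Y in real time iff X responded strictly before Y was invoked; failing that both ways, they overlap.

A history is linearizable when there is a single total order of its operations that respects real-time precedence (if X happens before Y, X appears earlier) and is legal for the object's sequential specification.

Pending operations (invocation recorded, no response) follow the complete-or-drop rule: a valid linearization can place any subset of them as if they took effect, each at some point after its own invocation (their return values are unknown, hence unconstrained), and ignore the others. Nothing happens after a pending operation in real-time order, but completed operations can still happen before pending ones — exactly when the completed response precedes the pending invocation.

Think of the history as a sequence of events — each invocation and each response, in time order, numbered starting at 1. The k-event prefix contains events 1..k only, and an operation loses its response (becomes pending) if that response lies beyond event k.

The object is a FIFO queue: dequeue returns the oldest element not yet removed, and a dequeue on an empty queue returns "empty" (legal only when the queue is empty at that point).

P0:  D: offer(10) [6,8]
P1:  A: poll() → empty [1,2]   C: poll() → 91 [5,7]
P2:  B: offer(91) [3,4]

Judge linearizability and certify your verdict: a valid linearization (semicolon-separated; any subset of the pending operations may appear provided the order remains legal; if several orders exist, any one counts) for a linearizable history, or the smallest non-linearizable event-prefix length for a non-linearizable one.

step 1: A poll() → empty — queue <>
step 2: B offer(91) — queue <91>
step 3: C poll() → 91 — queue <>
step 4: D offer(10) — queue <10>

linearizable — witness: A; B; C; D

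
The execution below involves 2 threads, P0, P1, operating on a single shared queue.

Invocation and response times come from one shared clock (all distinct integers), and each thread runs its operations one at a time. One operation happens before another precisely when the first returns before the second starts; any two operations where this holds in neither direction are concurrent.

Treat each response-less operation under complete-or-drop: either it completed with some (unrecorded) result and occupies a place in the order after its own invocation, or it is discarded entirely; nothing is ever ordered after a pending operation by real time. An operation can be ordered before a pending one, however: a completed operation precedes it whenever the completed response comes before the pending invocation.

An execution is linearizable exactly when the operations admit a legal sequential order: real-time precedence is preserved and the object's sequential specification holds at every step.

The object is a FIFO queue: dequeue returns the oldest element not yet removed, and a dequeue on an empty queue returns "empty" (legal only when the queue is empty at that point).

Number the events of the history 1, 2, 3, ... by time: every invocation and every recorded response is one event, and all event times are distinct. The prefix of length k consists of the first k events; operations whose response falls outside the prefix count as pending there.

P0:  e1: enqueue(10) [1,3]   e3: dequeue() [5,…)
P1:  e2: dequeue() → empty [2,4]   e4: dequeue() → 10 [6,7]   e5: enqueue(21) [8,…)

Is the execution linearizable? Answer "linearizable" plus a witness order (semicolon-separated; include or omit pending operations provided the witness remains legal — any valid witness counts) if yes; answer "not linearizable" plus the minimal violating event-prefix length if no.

linearizable — witness: e2; e1; e4

1. e2 dequeue() → empty, leaving queue <>
2. e1 enqueue(10), leaving queue <10>
3. e4 dequeue() → 10, leaving queue <>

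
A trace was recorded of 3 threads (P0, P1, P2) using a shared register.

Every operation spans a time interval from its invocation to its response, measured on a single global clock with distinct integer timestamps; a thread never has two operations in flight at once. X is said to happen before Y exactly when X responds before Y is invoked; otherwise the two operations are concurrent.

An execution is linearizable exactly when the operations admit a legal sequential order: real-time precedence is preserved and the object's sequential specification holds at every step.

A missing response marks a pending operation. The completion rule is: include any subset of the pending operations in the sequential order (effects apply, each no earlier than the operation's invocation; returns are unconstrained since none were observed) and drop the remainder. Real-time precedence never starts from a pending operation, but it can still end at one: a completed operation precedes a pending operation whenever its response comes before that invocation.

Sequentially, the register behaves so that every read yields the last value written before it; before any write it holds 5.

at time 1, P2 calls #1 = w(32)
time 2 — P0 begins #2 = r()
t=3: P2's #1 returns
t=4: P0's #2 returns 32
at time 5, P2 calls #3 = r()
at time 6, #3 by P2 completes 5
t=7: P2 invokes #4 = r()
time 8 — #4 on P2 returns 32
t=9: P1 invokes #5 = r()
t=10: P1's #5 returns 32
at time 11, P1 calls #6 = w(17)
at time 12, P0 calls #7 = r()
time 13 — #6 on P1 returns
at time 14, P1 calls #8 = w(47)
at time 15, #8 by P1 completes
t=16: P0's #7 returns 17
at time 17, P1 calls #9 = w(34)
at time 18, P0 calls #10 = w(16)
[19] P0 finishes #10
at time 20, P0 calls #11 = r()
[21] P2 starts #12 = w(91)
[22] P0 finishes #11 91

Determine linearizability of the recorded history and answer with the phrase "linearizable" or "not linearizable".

not linearizable

cut after 5 events: linearizable; cut after 6 events (#3 responds, time 6): not linearizable
all 2 real-time-respecting orders fail — 3 completed register operations, no legal replay
sample order #1, #2, #3 stalls at step 3 — #3 r() → 5 has no legal effect
sample order #2, #1, #3 stalls at step 1 — #2 r() → 32 has no legal effect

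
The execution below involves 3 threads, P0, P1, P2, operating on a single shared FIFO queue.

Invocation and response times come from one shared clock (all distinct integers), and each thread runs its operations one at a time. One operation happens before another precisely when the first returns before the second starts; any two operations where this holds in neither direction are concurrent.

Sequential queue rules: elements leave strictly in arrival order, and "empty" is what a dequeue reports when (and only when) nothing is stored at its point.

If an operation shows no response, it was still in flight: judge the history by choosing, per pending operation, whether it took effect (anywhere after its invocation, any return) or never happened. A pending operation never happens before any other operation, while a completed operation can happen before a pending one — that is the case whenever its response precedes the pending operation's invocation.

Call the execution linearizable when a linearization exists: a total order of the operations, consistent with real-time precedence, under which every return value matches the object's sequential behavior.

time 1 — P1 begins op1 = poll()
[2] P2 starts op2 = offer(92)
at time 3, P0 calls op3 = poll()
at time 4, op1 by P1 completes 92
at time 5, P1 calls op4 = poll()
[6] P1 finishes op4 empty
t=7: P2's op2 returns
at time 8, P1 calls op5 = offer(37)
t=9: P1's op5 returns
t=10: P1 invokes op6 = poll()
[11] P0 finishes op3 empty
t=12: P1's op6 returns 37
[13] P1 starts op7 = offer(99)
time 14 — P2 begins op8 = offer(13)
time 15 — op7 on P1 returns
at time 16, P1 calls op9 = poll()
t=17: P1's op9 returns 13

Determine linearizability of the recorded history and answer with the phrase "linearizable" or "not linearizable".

linearizable

witness order: op2, op1, op3, op4, op5, op6, op8, op7, op9
1. op2 offer(92), leaving queue <92>
2. op1 poll() → 92, leaving queue <>
3. op3 poll() → empty, leaving queue <>
4. op4 poll() → empty, leaving queue <>
5. op5 offer(37), leaving queue <37>
6. op6 poll() → 37, leaving queue <>
7. op8 offer(13) (pending, included), leaving queue <13>
8. op7 offer(99), leaving queue <13,99>
9. op9 poll() → 13, leaving queue <99>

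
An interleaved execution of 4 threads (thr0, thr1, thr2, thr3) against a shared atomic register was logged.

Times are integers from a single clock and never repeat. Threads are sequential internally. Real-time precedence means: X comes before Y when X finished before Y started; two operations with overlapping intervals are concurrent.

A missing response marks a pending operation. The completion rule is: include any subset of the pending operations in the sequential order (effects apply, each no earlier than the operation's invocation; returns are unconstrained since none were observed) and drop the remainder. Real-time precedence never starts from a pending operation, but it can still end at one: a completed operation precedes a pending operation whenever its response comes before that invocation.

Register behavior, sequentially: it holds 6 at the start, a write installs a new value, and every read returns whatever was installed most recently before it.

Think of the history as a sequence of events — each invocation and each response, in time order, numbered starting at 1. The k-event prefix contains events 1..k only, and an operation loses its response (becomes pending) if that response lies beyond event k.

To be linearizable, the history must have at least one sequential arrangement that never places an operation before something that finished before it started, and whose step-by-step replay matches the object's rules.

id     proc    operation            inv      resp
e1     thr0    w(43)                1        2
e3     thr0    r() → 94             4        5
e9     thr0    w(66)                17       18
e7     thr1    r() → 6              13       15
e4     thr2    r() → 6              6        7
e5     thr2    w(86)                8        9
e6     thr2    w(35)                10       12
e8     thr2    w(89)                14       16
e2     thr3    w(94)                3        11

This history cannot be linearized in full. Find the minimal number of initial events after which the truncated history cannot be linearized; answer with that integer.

7

events 1..6 are linearizable; a witness order is e1, e2, e3:
after step 1 (e1 w(43)): value 43
after step 2 (e2 w(94) (pending, included)): value 94
after step 3 (e3 r() → 94): value 94
with event 7 included (e4 responding at time 7), all real-time-consistent orders fail
every completion of the 1 pending operation (e2) was checked; none linearizes
for example e1, e3, e4 (pending dropped) fails at step 2: e3 r() → 94 is not legal there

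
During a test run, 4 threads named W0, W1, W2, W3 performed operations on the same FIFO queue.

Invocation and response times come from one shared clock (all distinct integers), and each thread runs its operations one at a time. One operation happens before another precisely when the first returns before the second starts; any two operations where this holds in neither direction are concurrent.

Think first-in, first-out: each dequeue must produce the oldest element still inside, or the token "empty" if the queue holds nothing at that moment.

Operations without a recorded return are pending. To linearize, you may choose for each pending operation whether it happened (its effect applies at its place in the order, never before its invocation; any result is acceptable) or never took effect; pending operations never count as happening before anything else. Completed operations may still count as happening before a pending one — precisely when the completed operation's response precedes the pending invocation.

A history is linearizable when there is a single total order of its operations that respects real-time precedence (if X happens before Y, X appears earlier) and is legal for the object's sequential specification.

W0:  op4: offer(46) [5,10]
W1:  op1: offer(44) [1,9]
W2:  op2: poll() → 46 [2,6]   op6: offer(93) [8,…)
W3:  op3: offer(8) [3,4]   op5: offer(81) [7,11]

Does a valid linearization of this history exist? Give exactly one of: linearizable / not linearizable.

not linearizable

events 1..5 are fine; event 6 — the response of op2 at time 6 — makes the prefix non-linearizable
2 orders of the 2 completed FIFO queue ops respect real time; none is legal
completion choices over the 2 pending operations (op1, op4) were checked; none helps
sample order op2, op3 (pending dropped) stalls at step 1 — op2 poll() → 46 has no legal effect
sample order op3, op2 (pending dropped) stalls at step 2 — op2 poll() → 46 has no legal effect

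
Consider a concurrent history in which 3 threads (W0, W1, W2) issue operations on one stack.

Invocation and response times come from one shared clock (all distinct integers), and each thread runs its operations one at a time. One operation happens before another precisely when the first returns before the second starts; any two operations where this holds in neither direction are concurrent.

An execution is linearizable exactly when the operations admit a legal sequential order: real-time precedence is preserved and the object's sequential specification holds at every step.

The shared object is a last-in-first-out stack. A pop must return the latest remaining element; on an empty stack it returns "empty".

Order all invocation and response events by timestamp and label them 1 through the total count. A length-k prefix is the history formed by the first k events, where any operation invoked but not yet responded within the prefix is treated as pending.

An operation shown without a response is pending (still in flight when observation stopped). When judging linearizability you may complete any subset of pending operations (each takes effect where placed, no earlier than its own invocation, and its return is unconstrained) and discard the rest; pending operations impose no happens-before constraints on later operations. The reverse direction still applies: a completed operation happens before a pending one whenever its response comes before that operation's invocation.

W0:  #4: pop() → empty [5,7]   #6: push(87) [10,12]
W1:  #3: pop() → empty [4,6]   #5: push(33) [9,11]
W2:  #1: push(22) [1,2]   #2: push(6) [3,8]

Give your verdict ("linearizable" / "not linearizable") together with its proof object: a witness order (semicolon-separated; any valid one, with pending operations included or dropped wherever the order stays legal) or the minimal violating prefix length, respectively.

not linearizable — minimal violating prefix: 7 events

through event 6 a valid linearization exists; event 7 (#4 responding at time 7) ends that
all 2 real-time-respecting orders fail — 3 completed stack operations, no legal replay
including or dropping the 1 pending operation (#2) in any combination fails
one such order, #1, #3, #4 (pending dropped), breaks at step 2 where #3 pop() → empty is illegal
one such order, #1, #4, #3 (pending dropped), breaks at step 2 where #4 pop() → empty is illegal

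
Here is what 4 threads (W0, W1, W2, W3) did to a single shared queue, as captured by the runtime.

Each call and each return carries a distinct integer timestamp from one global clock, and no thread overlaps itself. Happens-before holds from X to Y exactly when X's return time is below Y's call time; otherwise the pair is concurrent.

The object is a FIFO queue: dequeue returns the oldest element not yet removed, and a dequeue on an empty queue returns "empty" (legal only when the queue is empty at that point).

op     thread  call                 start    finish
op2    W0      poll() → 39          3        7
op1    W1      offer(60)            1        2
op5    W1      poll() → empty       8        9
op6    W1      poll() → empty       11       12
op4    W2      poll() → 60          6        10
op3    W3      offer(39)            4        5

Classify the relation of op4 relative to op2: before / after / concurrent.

concurrent

op4 spans [6,10], op2 spans [3,7]
the intervals overlap in both directions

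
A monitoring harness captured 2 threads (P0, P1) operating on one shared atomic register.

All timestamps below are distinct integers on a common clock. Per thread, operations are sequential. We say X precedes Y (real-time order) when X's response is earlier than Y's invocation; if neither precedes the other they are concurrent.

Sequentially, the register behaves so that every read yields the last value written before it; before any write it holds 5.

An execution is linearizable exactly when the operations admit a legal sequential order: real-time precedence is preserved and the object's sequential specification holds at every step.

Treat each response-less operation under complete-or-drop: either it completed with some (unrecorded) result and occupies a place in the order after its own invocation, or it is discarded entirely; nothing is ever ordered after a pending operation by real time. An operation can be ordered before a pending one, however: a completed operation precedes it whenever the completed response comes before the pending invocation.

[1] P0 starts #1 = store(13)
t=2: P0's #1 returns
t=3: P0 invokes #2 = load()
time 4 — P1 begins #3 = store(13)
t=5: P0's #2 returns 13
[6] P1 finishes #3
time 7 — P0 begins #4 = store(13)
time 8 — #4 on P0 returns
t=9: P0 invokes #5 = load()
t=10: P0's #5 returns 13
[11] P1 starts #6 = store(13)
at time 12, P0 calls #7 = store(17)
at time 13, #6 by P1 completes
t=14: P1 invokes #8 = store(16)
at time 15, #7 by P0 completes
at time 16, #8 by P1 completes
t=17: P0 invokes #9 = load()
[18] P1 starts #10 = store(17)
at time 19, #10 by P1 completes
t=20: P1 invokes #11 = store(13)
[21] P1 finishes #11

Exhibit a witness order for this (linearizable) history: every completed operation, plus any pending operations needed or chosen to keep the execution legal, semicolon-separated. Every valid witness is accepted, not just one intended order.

#1; #2; #3; #4; #5; #6; #7; #8; #9; #10; #11

step 1: #1 store(13) — value 13
step 2: #2 load() → 13 — value 13
step 3: #3 store(13) — value 13
step 4: #4 store(13) — value 13
step 5: #5 load() → 13 — value 13
step 6: #6 store(13) — value 13
step 7: #7 store(17) — value 17
step 8: #8 store(16) — value 16
step 9: #9 load() (pending, included) — value 16
step 10: #10 store(17) — value 17
step 11: #11 store(13) — value 13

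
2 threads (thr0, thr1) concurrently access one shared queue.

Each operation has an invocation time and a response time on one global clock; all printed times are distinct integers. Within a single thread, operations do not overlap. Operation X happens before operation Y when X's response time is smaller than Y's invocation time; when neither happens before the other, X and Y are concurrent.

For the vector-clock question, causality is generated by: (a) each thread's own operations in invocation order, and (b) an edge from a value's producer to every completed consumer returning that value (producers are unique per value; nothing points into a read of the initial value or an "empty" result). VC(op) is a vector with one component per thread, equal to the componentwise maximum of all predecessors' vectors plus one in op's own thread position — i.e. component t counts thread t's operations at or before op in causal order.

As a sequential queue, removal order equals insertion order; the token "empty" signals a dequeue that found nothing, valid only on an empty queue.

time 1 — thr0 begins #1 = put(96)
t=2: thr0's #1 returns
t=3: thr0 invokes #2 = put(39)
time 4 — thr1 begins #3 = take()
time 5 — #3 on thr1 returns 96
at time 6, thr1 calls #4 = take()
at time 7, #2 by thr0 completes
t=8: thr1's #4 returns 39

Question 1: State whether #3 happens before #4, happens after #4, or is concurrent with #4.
#3 spans [4,5], #4 spans [6,8]
resp(#3)=5 < inv(#4)=6

before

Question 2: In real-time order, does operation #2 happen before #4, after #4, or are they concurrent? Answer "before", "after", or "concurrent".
#2 spans [3,7], #4 spans [6,8]
the intervals overlap in both directions

concurrent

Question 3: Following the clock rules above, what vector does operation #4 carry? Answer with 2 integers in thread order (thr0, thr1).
#1 (invocation 1): nothing precedes it; thr0's component alone gives (1, 0)
#3 (invocation 4): componentwise max over VC(#1)=(1, 0), +1 at thr1, giving (1, 1)
#2 (invocation 3): componentwise max over VC(#1)=(1, 0), +1 at thr0, giving (2, 0)
#4 (invocation 6): componentwise max over VC(#2)=(2, 0), VC(#3)=(1, 1), +1 at thr1, giving (2, 2)
target: VC(#4) = (2, 2)

(2, 2)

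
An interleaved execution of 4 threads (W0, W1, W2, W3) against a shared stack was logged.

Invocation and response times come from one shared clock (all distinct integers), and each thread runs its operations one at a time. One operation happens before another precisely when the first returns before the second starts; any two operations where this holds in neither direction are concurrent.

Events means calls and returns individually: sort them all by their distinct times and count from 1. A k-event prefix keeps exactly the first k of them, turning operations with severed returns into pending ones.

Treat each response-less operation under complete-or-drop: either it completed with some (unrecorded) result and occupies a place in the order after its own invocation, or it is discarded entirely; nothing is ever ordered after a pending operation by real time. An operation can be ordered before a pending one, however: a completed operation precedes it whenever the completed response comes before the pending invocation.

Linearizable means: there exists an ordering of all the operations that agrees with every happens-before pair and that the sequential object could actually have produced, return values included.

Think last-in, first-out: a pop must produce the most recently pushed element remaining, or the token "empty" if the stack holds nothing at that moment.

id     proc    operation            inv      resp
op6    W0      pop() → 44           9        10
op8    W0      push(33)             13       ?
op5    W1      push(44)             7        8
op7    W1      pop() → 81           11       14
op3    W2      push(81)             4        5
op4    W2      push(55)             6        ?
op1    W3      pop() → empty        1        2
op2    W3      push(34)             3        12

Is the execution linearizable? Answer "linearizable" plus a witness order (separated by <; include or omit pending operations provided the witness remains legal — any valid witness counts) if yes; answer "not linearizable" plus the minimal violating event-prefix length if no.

1. op1 pop() → empty, leaving stack <>
2. op2 push(34), leaving stack <34>
3. op3 push(81), leaving stack <34,81>
4. op5 push(44), leaving stack <34,81,44>
5. op6 pop() → 44, leaving stack <34,81>
6. op7 pop() → 81, leaving stack <34>

linearizable — witness: op1 < op2 < op3 < op5 < op6 < op7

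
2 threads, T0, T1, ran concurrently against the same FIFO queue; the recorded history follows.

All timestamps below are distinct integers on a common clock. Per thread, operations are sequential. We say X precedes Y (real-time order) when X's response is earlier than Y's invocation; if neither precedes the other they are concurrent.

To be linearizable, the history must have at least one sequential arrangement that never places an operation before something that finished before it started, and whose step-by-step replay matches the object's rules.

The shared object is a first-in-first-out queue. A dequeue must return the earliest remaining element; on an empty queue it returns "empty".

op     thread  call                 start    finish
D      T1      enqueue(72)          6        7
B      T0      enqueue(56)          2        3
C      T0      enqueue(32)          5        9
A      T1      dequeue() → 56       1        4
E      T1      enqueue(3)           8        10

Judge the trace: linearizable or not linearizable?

linearizable

witness order: B, A, C, D, E
after step 1 (B enqueue(56)): queue <56>
after step 2 (A dequeue() → 56): queue <>
after step 3 (C enqueue(32)): queue <32>
after step 4 (D enqueue(72)): queue <32,72>
after step 5 (E enqueue(3)): queue <32,72,3>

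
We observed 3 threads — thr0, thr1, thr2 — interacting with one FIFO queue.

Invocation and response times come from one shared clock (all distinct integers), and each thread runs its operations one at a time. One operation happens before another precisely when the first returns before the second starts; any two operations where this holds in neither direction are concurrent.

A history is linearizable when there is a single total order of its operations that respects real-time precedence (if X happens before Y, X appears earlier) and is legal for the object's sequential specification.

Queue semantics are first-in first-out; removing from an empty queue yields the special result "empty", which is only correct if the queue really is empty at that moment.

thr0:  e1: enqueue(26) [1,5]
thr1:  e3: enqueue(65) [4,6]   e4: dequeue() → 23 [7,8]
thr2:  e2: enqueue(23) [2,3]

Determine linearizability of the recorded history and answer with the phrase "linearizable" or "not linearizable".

a witness: e2, e1, e3, e4
1. e2 enqueue(23), leaving queue <23>
2. e1 enqueue(26), leaving queue <23,26>
3. e3 enqueue(65), leaving queue <23,26,65>
4. e4 dequeue() → 23, leaving queue <26,65>

linearizable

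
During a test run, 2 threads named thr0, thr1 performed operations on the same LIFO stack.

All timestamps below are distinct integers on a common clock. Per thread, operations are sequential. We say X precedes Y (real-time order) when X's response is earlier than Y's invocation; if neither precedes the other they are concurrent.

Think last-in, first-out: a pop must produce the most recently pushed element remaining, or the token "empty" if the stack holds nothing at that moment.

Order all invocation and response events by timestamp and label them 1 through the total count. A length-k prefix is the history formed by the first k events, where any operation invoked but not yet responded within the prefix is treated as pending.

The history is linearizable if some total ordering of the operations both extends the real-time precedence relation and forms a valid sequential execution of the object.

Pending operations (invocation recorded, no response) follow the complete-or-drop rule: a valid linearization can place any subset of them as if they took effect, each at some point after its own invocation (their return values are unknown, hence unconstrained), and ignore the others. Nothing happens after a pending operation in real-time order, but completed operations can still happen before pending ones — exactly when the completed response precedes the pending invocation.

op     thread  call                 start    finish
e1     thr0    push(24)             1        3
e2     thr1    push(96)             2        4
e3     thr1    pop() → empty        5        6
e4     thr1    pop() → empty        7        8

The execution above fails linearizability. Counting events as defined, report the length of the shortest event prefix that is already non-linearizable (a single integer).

6

events 1..5 are linearizable; a witness order is e1, e2:
1. e1 push(24), leaving stack <24>
2. e2 push(96), leaving stack <24,96>
once event 6 joins (e3's response, time 6), exhaustive search finds no witness
one such order, e1, e2, e3, breaks at step 3 where e3 pop() → empty is illegal
one such order, e2, e1, e3, breaks at step 3 where e3 pop() → empty is illegal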